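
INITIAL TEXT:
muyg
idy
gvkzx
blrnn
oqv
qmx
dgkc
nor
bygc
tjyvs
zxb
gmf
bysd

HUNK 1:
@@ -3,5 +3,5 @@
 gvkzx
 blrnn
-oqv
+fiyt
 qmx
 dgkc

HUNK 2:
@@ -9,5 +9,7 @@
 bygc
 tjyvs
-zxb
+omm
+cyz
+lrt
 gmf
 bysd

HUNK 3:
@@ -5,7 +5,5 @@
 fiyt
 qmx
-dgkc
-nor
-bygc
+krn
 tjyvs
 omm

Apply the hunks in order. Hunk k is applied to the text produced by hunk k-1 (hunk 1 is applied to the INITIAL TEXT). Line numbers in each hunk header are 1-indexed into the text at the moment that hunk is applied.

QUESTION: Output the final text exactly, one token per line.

Answer: muyg
idy
gvkzx
blrnn
fiyt
qmx
krn
tjyvs
omm
cyz
lrt
gmf
bysd

Derivation:
Hunk 1: at line 3 remove [oqv] add [fiyt] -> 13 lines: muyg idy gvkzx blrnn fiyt qmx dgkc nor bygc tjyvs zxb gmf bysd
Hunk 2: at line 9 remove [zxb] add [omm,cyz,lrt] -> 15 lines: muyg idy gvkzx blrnn fiyt qmx dgkc nor bygc tjyvs omm cyz lrt gmf bysd
Hunk 3: at line 5 remove [dgkc,nor,bygc] add [krn] -> 13 lines: muyg idy gvkzx blrnn fiyt qmx krn tjyvs omm cyz lrt gmf bysd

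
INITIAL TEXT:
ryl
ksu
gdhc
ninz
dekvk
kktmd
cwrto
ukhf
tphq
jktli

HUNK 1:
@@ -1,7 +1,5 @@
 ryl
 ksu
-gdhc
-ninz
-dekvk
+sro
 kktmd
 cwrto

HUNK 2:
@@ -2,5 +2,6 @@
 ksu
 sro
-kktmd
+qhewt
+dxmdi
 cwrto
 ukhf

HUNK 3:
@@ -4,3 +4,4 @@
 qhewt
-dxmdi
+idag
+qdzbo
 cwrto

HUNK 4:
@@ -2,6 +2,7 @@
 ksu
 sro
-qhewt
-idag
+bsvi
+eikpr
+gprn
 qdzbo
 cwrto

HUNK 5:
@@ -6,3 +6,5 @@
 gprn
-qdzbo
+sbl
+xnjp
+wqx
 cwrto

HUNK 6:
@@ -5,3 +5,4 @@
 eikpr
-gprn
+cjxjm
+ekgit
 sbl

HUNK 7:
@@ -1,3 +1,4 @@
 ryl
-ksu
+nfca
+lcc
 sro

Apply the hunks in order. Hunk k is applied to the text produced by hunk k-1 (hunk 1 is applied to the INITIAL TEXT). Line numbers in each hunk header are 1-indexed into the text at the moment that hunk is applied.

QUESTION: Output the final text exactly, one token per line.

Answer: ryl
nfca
lcc
sro
bsvi
eikpr
cjxjm
ekgit
sbl
xnjp
wqx
cwrto
ukhf
tphq
jktli

Derivation:
Hunk 1: at line 1 remove [gdhc,ninz,dekvk] add [sro] -> 8 lines: ryl ksu sro kktmd cwrto ukhf tphq jktli
Hunk 2: at line 2 remove [kktmd] add [qhewt,dxmdi] -> 9 lines: ryl ksu sro qhewt dxmdi cwrto ukhf tphq jktli
Hunk 3: at line 4 remove [dxmdi] add [idag,qdzbo] -> 10 lines: ryl ksu sro qhewt idag qdzbo cwrto ukhf tphq jktli
Hunk 4: at line 2 remove [qhewt,idag] add [bsvi,eikpr,gprn] -> 11 lines: ryl ksu sro bsvi eikpr gprn qdzbo cwrto ukhf tphq jktli
Hunk 5: at line 6 remove [qdzbo] add [sbl,xnjp,wqx] -> 13 lines: ryl ksu sro bsvi eikpr gprn sbl xnjp wqx cwrto ukhf tphq jktli
Hunk 6: at line 5 remove [gprn] add [cjxjm,ekgit] -> 14 lines: ryl ksu sro bsvi eikpr cjxjm ekgit sbl xnjp wqx cwrto ukhf tphq jktli
Hunk 7: at line 1 remove [ksu] add [nfca,lcc] -> 15 lines: ryl nfca lcc sro bsvi eikpr cjxjm ekgit sbl xnjp wqx cwrto ukhf tphq jktli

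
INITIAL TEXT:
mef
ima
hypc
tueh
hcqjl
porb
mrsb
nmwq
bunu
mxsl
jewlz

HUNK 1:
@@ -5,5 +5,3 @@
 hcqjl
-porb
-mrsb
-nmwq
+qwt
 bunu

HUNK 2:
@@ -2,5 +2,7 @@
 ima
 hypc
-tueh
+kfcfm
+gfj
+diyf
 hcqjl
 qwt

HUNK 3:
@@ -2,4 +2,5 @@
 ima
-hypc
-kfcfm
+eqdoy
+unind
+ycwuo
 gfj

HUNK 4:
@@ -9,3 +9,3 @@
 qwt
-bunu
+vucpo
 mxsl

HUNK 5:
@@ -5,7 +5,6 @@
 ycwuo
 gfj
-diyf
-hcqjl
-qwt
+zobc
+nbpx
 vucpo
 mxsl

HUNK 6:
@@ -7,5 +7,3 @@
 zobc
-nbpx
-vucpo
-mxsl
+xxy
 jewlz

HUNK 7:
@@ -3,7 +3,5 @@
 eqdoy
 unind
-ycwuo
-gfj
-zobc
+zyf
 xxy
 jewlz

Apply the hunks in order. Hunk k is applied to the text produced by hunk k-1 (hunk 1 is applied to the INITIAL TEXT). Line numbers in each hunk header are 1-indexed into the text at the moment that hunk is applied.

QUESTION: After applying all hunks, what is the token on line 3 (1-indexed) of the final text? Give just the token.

Answer: eqdoy

Derivation:
Hunk 1: at line 5 remove [porb,mrsb,nmwq] add [qwt] -> 9 lines: mef ima hypc tueh hcqjl qwt bunu mxsl jewlz
Hunk 2: at line 2 remove [tueh] add [kfcfm,gfj,diyf] -> 11 lines: mef ima hypc kfcfm gfj diyf hcqjl qwt bunu mxsl jewlz
Hunk 3: at line 2 remove [hypc,kfcfm] add [eqdoy,unind,ycwuo] -> 12 lines: mef ima eqdoy unind ycwuo gfj diyf hcqjl qwt bunu mxsl jewlz
Hunk 4: at line 9 remove [bunu] add [vucpo] -> 12 lines: mef ima eqdoy unind ycwuo gfj diyf hcqjl qwt vucpo mxsl jewlz
Hunk 5: at line 5 remove [diyf,hcqjl,qwt] add [zobc,nbpx] -> 11 lines: mef ima eqdoy unind ycwuo gfj zobc nbpx vucpo mxsl jewlz
Hunk 6: at line 7 remove [nbpx,vucpo,mxsl] add [xxy] -> 9 lines: mef ima eqdoy unind ycwuo gfj zobc xxy jewlz
Hunk 7: at line 3 remove [ycwuo,gfj,zobc] add [zyf] -> 7 lines: mef ima eqdoy unind zyf xxy jewlz
Final line 3: eqdoy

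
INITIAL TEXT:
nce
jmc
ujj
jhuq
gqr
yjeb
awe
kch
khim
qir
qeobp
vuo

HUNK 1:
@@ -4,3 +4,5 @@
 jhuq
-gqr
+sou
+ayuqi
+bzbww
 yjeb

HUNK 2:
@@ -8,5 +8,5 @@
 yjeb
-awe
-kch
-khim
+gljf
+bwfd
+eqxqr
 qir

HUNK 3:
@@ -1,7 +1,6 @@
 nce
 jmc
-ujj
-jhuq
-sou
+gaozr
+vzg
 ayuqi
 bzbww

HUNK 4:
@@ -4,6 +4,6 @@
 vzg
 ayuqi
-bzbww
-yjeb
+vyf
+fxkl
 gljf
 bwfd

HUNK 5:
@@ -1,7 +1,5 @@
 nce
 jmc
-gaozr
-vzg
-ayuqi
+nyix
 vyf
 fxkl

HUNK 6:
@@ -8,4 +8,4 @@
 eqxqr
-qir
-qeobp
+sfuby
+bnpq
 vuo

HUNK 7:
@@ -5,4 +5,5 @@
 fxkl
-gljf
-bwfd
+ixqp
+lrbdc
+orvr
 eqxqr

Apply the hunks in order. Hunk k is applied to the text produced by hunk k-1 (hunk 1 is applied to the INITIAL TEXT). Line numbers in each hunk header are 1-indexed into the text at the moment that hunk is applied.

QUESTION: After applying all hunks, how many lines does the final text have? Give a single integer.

Hunk 1: at line 4 remove [gqr] add [sou,ayuqi,bzbww] -> 14 lines: nce jmc ujj jhuq sou ayuqi bzbww yjeb awe kch khim qir qeobp vuo
Hunk 2: at line 8 remove [awe,kch,khim] add [gljf,bwfd,eqxqr] -> 14 lines: nce jmc ujj jhuq sou ayuqi bzbww yjeb gljf bwfd eqxqr qir qeobp vuo
Hunk 3: at line 1 remove [ujj,jhuq,sou] add [gaozr,vzg] -> 13 lines: nce jmc gaozr vzg ayuqi bzbww yjeb gljf bwfd eqxqr qir qeobp vuo
Hunk 4: at line 4 remove [bzbww,yjeb] add [vyf,fxkl] -> 13 lines: nce jmc gaozr vzg ayuqi vyf fxkl gljf bwfd eqxqr qir qeobp vuo
Hunk 5: at line 1 remove [gaozr,vzg,ayuqi] add [nyix] -> 11 lines: nce jmc nyix vyf fxkl gljf bwfd eqxqr qir qeobp vuo
Hunk 6: at line 8 remove [qir,qeobp] add [sfuby,bnpq] -> 11 lines: nce jmc nyix vyf fxkl gljf bwfd eqxqr sfuby bnpq vuo
Hunk 7: at line 5 remove [gljf,bwfd] add [ixqp,lrbdc,orvr] -> 12 lines: nce jmc nyix vyf fxkl ixqp lrbdc orvr eqxqr sfuby bnpq vuo
Final line count: 12

Answer: 12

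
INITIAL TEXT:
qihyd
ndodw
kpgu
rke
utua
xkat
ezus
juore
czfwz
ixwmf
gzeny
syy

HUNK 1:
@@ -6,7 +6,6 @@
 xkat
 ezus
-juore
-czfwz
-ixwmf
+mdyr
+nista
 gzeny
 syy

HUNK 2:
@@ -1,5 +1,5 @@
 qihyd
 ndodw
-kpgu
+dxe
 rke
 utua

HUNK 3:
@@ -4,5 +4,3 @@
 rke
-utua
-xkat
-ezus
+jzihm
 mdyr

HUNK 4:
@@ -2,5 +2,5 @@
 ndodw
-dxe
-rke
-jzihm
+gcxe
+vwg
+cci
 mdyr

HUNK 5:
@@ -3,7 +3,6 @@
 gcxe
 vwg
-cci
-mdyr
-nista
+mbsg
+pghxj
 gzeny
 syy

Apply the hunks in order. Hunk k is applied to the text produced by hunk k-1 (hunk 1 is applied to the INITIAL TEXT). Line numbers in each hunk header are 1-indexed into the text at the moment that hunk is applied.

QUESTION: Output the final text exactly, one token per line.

Answer: qihyd
ndodw
gcxe
vwg
mbsg
pghxj
gzeny
syy

Derivation:
Hunk 1: at line 6 remove [juore,czfwz,ixwmf] add [mdyr,nista] -> 11 lines: qihyd ndodw kpgu rke utua xkat ezus mdyr nista gzeny syy
Hunk 2: at line 1 remove [kpgu] add [dxe] -> 11 lines: qihyd ndodw dxe rke utua xkat ezus mdyr nista gzeny syy
Hunk 3: at line 4 remove [utua,xkat,ezus] add [jzihm] -> 9 lines: qihyd ndodw dxe rke jzihm mdyr nista gzeny syy
Hunk 4: at line 2 remove [dxe,rke,jzihm] add [gcxe,vwg,cci] -> 9 lines: qihyd ndodw gcxe vwg cci mdyr nista gzeny syy
Hunk 5: at line 3 remove [cci,mdyr,nista] add [mbsg,pghxj] -> 8 lines: qihyd ndodw gcxe vwg mbsg pghxj gzeny syy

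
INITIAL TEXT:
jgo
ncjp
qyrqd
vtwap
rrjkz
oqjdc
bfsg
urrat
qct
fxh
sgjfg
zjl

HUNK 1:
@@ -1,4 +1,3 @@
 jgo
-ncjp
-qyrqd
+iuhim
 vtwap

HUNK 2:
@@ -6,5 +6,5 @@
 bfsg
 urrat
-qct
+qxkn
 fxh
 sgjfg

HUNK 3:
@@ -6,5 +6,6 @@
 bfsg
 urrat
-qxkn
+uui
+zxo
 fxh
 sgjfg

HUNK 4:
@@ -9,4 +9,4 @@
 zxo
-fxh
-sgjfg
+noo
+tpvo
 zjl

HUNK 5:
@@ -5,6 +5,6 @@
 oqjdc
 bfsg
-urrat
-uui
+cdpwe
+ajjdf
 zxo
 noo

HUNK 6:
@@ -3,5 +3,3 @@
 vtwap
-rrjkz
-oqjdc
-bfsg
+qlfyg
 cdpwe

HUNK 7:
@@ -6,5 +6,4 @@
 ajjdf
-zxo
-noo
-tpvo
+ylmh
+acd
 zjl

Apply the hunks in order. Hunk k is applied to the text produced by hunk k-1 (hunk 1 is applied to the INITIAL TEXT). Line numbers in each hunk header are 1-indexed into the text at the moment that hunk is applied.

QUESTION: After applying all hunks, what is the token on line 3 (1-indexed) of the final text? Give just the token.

Hunk 1: at line 1 remove [ncjp,qyrqd] add [iuhim] -> 11 lines: jgo iuhim vtwap rrjkz oqjdc bfsg urrat qct fxh sgjfg zjl
Hunk 2: at line 6 remove [qct] add [qxkn] -> 11 lines: jgo iuhim vtwap rrjkz oqjdc bfsg urrat qxkn fxh sgjfg zjl
Hunk 3: at line 6 remove [qxkn] add [uui,zxo] -> 12 lines: jgo iuhim vtwap rrjkz oqjdc bfsg urrat uui zxo fxh sgjfg zjl
Hunk 4: at line 9 remove [fxh,sgjfg] add [noo,tpvo] -> 12 lines: jgo iuhim vtwap rrjkz oqjdc bfsg urrat uui zxo noo tpvo zjl
Hunk 5: at line 5 remove [urrat,uui] add [cdpwe,ajjdf] -> 12 lines: jgo iuhim vtwap rrjkz oqjdc bfsg cdpwe ajjdf zxo noo tpvo zjl
Hunk 6: at line 3 remove [rrjkz,oqjdc,bfsg] add [qlfyg] -> 10 lines: jgo iuhim vtwap qlfyg cdpwe ajjdf zxo noo tpvo zjl
Hunk 7: at line 6 remove [zxo,noo,tpvo] add [ylmh,acd] -> 9 lines: jgo iuhim vtwap qlfyg cdpwe ajjdf ylmh acd zjl
Final line 3: vtwap

Answer: vtwap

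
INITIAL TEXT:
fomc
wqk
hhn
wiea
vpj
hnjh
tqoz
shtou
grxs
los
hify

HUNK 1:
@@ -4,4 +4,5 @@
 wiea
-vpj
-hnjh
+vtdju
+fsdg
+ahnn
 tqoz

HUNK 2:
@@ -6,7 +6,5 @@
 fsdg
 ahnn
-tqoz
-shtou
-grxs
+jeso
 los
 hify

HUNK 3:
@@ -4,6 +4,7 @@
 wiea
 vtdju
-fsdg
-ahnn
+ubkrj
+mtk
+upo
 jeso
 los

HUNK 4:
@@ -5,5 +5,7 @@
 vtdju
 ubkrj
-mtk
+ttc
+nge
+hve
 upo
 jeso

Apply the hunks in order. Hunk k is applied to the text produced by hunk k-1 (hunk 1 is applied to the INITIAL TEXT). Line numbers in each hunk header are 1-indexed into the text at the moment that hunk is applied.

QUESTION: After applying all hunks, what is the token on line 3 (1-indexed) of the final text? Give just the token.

Answer: hhn

Derivation:
Hunk 1: at line 4 remove [vpj,hnjh] add [vtdju,fsdg,ahnn] -> 12 lines: fomc wqk hhn wiea vtdju fsdg ahnn tqoz shtou grxs los hify
Hunk 2: at line 6 remove [tqoz,shtou,grxs] add [jeso] -> 10 lines: fomc wqk hhn wiea vtdju fsdg ahnn jeso los hify
Hunk 3: at line 4 remove [fsdg,ahnn] add [ubkrj,mtk,upo] -> 11 lines: fomc wqk hhn wiea vtdju ubkrj mtk upo jeso los hify
Hunk 4: at line 5 remove [mtk] add [ttc,nge,hve] -> 13 lines: fomc wqk hhn wiea vtdju ubkrj ttc nge hve upo jeso los hify
Final line 3: hhn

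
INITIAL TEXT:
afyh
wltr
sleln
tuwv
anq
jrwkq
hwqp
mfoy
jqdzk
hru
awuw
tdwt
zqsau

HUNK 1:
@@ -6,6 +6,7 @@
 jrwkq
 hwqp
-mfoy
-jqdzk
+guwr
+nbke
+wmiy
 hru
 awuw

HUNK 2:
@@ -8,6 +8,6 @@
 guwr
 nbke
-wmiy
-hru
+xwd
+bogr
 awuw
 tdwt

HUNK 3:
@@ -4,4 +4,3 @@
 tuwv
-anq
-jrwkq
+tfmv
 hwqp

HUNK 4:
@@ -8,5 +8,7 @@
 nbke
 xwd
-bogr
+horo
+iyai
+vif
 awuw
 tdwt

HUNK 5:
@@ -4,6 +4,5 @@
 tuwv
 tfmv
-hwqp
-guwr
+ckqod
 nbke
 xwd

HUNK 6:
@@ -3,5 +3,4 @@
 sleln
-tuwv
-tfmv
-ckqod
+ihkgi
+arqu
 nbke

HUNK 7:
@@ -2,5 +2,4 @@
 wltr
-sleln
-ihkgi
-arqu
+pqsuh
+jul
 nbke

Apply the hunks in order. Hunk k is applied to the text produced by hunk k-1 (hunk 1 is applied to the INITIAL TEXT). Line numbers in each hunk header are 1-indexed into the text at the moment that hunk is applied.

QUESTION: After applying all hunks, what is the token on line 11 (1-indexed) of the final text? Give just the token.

Hunk 1: at line 6 remove [mfoy,jqdzk] add [guwr,nbke,wmiy] -> 14 lines: afyh wltr sleln tuwv anq jrwkq hwqp guwr nbke wmiy hru awuw tdwt zqsau
Hunk 2: at line 8 remove [wmiy,hru] add [xwd,bogr] -> 14 lines: afyh wltr sleln tuwv anq jrwkq hwqp guwr nbke xwd bogr awuw tdwt zqsau
Hunk 3: at line 4 remove [anq,jrwkq] add [tfmv] -> 13 lines: afyh wltr sleln tuwv tfmv hwqp guwr nbke xwd bogr awuw tdwt zqsau
Hunk 4: at line 8 remove [bogr] add [horo,iyai,vif] -> 15 lines: afyh wltr sleln tuwv tfmv hwqp guwr nbke xwd horo iyai vif awuw tdwt zqsau
Hunk 5: at line 4 remove [hwqp,guwr] add [ckqod] -> 14 lines: afyh wltr sleln tuwv tfmv ckqod nbke xwd horo iyai vif awuw tdwt zqsau
Hunk 6: at line 3 remove [tuwv,tfmv,ckqod] add [ihkgi,arqu] -> 13 lines: afyh wltr sleln ihkgi arqu nbke xwd horo iyai vif awuw tdwt zqsau
Hunk 7: at line 2 remove [sleln,ihkgi,arqu] add [pqsuh,jul] -> 12 lines: afyh wltr pqsuh jul nbke xwd horo iyai vif awuw tdwt zqsau
Final line 11: tdwt

Answer: tdwt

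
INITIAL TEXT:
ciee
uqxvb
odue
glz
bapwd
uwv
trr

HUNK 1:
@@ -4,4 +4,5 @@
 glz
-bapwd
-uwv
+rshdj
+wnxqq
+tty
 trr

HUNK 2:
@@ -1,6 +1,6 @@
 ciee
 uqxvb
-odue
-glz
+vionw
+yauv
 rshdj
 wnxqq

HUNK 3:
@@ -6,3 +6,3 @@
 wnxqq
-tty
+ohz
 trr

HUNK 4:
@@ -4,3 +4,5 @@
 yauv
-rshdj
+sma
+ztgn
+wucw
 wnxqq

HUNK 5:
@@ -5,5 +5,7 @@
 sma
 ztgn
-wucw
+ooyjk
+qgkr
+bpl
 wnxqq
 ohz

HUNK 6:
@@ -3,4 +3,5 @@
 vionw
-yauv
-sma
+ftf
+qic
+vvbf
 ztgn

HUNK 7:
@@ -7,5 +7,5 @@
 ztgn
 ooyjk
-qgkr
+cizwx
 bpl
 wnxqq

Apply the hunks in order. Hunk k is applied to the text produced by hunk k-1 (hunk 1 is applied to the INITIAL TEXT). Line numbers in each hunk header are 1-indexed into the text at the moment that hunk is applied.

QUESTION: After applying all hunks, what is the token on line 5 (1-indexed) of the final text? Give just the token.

Hunk 1: at line 4 remove [bapwd,uwv] add [rshdj,wnxqq,tty] -> 8 lines: ciee uqxvb odue glz rshdj wnxqq tty trr
Hunk 2: at line 1 remove [odue,glz] add [vionw,yauv] -> 8 lines: ciee uqxvb vionw yauv rshdj wnxqq tty trr
Hunk 3: at line 6 remove [tty] add [ohz] -> 8 lines: ciee uqxvb vionw yauv rshdj wnxqq ohz trr
Hunk 4: at line 4 remove [rshdj] add [sma,ztgn,wucw] -> 10 lines: ciee uqxvb vionw yauv sma ztgn wucw wnxqq ohz trr
Hunk 5: at line 5 remove [wucw] add [ooyjk,qgkr,bpl] -> 12 lines: ciee uqxvb vionw yauv sma ztgn ooyjk qgkr bpl wnxqq ohz trr
Hunk 6: at line 3 remove [yauv,sma] add [ftf,qic,vvbf] -> 13 lines: ciee uqxvb vionw ftf qic vvbf ztgn ooyjk qgkr bpl wnxqq ohz trr
Hunk 7: at line 7 remove [qgkr] add [cizwx] -> 13 lines: ciee uqxvb vionw ftf qic vvbf ztgn ooyjk cizwx bpl wnxqq ohz trr
Final line 5: qic

Answer: qic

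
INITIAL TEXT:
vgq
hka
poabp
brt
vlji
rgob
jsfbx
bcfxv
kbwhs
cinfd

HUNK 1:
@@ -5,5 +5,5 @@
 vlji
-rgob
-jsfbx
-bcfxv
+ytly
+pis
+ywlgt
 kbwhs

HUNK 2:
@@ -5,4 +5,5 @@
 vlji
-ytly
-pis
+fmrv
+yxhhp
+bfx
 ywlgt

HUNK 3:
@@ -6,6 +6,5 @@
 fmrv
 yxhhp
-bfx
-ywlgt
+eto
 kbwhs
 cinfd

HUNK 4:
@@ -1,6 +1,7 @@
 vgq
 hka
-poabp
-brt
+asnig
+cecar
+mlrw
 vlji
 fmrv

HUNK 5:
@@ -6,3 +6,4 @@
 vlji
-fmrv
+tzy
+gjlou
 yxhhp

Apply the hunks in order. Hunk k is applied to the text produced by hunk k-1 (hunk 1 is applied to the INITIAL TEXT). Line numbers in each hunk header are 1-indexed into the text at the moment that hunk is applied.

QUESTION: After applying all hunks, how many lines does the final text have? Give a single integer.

Hunk 1: at line 5 remove [rgob,jsfbx,bcfxv] add [ytly,pis,ywlgt] -> 10 lines: vgq hka poabp brt vlji ytly pis ywlgt kbwhs cinfd
Hunk 2: at line 5 remove [ytly,pis] add [fmrv,yxhhp,bfx] -> 11 lines: vgq hka poabp brt vlji fmrv yxhhp bfx ywlgt kbwhs cinfd
Hunk 3: at line 6 remove [bfx,ywlgt] add [eto] -> 10 lines: vgq hka poabp brt vlji fmrv yxhhp eto kbwhs cinfd
Hunk 4: at line 1 remove [poabp,brt] add [asnig,cecar,mlrw] -> 11 lines: vgq hka asnig cecar mlrw vlji fmrv yxhhp eto kbwhs cinfd
Hunk 5: at line 6 remove [fmrv] add [tzy,gjlou] -> 12 lines: vgq hka asnig cecar mlrw vlji tzy gjlou yxhhp eto kbwhs cinfd
Final line count: 12

Answer: 12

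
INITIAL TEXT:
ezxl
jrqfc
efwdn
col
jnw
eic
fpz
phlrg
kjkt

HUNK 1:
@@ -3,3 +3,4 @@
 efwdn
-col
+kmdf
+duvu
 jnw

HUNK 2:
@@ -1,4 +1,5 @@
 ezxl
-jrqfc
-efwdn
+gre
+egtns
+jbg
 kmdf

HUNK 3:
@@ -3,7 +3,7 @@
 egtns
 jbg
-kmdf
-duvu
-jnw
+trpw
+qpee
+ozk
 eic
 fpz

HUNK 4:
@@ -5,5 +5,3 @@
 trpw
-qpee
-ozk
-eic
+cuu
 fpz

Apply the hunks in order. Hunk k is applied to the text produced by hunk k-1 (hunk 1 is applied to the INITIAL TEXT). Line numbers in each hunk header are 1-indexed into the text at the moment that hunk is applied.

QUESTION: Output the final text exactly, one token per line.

Answer: ezxl
gre
egtns
jbg
trpw
cuu
fpz
phlrg
kjkt

Derivation:
Hunk 1: at line 3 remove [col] add [kmdf,duvu] -> 10 lines: ezxl jrqfc efwdn kmdf duvu jnw eic fpz phlrg kjkt
Hunk 2: at line 1 remove [jrqfc,efwdn] add [gre,egtns,jbg] -> 11 lines: ezxl gre egtns jbg kmdf duvu jnw eic fpz phlrg kjkt
Hunk 3: at line 3 remove [kmdf,duvu,jnw] add [trpw,qpee,ozk] -> 11 lines: ezxl gre egtns jbg trpw qpee ozk eic fpz phlrg kjkt
Hunk 4: at line 5 remove [qpee,ozk,eic] add [cuu] -> 9 lines: ezxl gre egtns jbg trpw cuu fpz phlrg kjkt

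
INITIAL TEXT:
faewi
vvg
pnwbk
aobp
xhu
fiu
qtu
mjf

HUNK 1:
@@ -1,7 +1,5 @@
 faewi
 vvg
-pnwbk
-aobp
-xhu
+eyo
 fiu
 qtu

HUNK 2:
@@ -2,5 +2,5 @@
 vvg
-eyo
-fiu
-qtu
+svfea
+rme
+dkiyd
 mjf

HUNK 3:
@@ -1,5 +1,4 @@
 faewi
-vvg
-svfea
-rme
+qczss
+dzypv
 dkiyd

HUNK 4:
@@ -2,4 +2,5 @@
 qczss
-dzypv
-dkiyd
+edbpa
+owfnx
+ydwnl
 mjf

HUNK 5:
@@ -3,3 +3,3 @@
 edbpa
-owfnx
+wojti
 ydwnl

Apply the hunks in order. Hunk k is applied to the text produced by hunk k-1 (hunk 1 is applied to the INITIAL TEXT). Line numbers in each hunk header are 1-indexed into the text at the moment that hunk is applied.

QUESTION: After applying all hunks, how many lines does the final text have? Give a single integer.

Hunk 1: at line 1 remove [pnwbk,aobp,xhu] add [eyo] -> 6 lines: faewi vvg eyo fiu qtu mjf
Hunk 2: at line 2 remove [eyo,fiu,qtu] add [svfea,rme,dkiyd] -> 6 lines: faewi vvg svfea rme dkiyd mjf
Hunk 3: at line 1 remove [vvg,svfea,rme] add [qczss,dzypv] -> 5 lines: faewi qczss dzypv dkiyd mjf
Hunk 4: at line 2 remove [dzypv,dkiyd] add [edbpa,owfnx,ydwnl] -> 6 lines: faewi qczss edbpa owfnx ydwnl mjf
Hunk 5: at line 3 remove [owfnx] add [wojti] -> 6 lines: faewi qczss edbpa wojti ydwnl mjf
Final line count: 6

Answer: 6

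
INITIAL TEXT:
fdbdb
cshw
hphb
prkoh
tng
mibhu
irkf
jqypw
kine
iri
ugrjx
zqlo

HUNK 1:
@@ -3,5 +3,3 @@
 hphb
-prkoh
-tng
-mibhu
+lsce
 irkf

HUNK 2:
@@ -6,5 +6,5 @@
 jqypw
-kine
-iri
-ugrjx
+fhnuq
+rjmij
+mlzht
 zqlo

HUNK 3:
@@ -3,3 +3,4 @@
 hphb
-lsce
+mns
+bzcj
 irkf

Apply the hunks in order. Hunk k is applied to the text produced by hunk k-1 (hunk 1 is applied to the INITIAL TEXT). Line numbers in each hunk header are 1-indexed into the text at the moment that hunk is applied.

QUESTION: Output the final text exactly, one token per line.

Answer: fdbdb
cshw
hphb
mns
bzcj
irkf
jqypw
fhnuq
rjmij
mlzht
zqlo

Derivation:
Hunk 1: at line 3 remove [prkoh,tng,mibhu] add [lsce] -> 10 lines: fdbdb cshw hphb lsce irkf jqypw kine iri ugrjx zqlo
Hunk 2: at line 6 remove [kine,iri,ugrjx] add [fhnuq,rjmij,mlzht] -> 10 lines: fdbdb cshw hphb lsce irkf jqypw fhnuq rjmij mlzht zqlo
Hunk 3: at line 3 remove [lsce] add [mns,bzcj] -> 11 lines: fdbdb cshw hphb mns bzcj irkf jqypw fhnuq rjmij mlzht zqlo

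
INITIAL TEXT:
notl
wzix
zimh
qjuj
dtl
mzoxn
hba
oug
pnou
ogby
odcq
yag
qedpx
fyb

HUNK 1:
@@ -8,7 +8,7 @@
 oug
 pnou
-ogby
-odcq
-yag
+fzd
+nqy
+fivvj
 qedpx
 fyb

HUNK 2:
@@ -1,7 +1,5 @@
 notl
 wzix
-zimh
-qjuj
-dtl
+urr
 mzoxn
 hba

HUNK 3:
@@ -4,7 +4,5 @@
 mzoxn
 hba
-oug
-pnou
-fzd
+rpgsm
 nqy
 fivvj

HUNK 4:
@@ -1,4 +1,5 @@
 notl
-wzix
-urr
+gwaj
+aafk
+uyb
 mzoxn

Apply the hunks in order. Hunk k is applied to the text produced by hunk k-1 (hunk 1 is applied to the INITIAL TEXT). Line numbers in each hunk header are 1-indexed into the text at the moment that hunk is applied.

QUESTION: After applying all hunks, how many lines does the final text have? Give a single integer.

Hunk 1: at line 8 remove [ogby,odcq,yag] add [fzd,nqy,fivvj] -> 14 lines: notl wzix zimh qjuj dtl mzoxn hba oug pnou fzd nqy fivvj qedpx fyb
Hunk 2: at line 1 remove [zimh,qjuj,dtl] add [urr] -> 12 lines: notl wzix urr mzoxn hba oug pnou fzd nqy fivvj qedpx fyb
Hunk 3: at line 4 remove [oug,pnou,fzd] add [rpgsm] -> 10 lines: notl wzix urr mzoxn hba rpgsm nqy fivvj qedpx fyb
Hunk 4: at line 1 remove [wzix,urr] add [gwaj,aafk,uyb] -> 11 lines: notl gwaj aafk uyb mzoxn hba rpgsm nqy fivvj qedpx fyb
Final line count: 11

Answer: 11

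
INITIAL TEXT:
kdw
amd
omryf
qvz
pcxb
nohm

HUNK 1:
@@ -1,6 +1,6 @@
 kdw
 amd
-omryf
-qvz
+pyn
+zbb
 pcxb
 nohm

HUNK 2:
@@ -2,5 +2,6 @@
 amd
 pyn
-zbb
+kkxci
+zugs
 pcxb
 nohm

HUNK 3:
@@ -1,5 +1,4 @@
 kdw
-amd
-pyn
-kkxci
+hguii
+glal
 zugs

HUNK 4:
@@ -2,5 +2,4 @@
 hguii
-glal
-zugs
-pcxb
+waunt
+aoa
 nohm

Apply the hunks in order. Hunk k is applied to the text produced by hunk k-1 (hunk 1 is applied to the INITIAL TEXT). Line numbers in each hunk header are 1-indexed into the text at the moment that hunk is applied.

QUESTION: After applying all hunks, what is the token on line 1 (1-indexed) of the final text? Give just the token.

Hunk 1: at line 1 remove [omryf,qvz] add [pyn,zbb] -> 6 lines: kdw amd pyn zbb pcxb nohm
Hunk 2: at line 2 remove [zbb] add [kkxci,zugs] -> 7 lines: kdw amd pyn kkxci zugs pcxb nohm
Hunk 3: at line 1 remove [amd,pyn,kkxci] add [hguii,glal] -> 6 lines: kdw hguii glal zugs pcxb nohm
Hunk 4: at line 2 remove [glal,zugs,pcxb] add [waunt,aoa] -> 5 lines: kdw hguii waunt aoa nohm
Final line 1: kdw

Answer: kdw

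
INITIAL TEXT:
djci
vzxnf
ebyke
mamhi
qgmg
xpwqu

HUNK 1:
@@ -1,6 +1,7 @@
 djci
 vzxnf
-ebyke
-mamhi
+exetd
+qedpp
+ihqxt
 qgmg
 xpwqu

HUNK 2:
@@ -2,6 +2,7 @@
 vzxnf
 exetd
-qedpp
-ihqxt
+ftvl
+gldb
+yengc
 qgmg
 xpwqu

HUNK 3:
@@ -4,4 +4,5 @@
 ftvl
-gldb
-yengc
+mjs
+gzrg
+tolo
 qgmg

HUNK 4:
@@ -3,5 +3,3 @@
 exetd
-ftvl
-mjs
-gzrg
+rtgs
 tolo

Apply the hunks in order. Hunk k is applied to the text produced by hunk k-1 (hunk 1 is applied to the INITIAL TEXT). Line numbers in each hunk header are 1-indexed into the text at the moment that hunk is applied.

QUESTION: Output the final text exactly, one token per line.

Hunk 1: at line 1 remove [ebyke,mamhi] add [exetd,qedpp,ihqxt] -> 7 lines: djci vzxnf exetd qedpp ihqxt qgmg xpwqu
Hunk 2: at line 2 remove [qedpp,ihqxt] add [ftvl,gldb,yengc] -> 8 lines: djci vzxnf exetd ftvl gldb yengc qgmg xpwqu
Hunk 3: at line 4 remove [gldb,yengc] add [mjs,gzrg,tolo] -> 9 lines: djci vzxnf exetd ftvl mjs gzrg tolo qgmg xpwqu
Hunk 4: at line 3 remove [ftvl,mjs,gzrg] add [rtgs] -> 7 lines: djci vzxnf exetd rtgs tolo qgmg xpwqu

Answer: djci
vzxnf
exetd
rtgs
tolo
qgmg
xpwqu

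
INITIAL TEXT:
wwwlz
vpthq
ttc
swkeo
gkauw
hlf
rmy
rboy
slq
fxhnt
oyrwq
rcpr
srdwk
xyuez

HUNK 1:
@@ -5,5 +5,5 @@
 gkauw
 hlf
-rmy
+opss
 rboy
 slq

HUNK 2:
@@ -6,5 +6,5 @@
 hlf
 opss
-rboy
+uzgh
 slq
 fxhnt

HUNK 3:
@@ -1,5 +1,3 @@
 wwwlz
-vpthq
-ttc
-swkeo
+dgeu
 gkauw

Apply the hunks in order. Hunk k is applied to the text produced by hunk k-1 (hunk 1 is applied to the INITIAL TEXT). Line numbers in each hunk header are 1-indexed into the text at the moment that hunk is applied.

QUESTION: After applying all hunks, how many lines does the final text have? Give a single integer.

Answer: 12

Derivation:
Hunk 1: at line 5 remove [rmy] add [opss] -> 14 lines: wwwlz vpthq ttc swkeo gkauw hlf opss rboy slq fxhnt oyrwq rcpr srdwk xyuez
Hunk 2: at line 6 remove [rboy] add [uzgh] -> 14 lines: wwwlz vpthq ttc swkeo gkauw hlf opss uzgh slq fxhnt oyrwq rcpr srdwk xyuez
Hunk 3: at line 1 remove [vpthq,ttc,swkeo] add [dgeu] -> 12 lines: wwwlz dgeu gkauw hlf opss uzgh slq fxhnt oyrwq rcpr srdwk xyuez
Final line count: 12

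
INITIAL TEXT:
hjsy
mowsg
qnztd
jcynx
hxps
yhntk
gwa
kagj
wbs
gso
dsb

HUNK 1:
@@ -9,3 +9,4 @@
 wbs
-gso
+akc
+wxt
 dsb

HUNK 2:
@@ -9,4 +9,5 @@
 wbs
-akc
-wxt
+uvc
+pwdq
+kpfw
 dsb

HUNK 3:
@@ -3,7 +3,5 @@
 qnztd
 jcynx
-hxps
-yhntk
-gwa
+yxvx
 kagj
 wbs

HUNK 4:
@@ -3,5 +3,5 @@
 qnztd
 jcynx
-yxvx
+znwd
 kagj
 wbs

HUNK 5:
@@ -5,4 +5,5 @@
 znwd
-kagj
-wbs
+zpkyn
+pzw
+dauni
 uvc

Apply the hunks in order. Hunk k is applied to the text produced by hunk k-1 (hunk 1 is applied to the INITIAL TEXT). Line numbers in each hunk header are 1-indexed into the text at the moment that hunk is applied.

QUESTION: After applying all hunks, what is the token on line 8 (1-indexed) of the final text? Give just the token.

Hunk 1: at line 9 remove [gso] add [akc,wxt] -> 12 lines: hjsy mowsg qnztd jcynx hxps yhntk gwa kagj wbs akc wxt dsb
Hunk 2: at line 9 remove [akc,wxt] add [uvc,pwdq,kpfw] -> 13 lines: hjsy mowsg qnztd jcynx hxps yhntk gwa kagj wbs uvc pwdq kpfw dsb
Hunk 3: at line 3 remove [hxps,yhntk,gwa] add [yxvx] -> 11 lines: hjsy mowsg qnztd jcynx yxvx kagj wbs uvc pwdq kpfw dsb
Hunk 4: at line 3 remove [yxvx] add [znwd] -> 11 lines: hjsy mowsg qnztd jcynx znwd kagj wbs uvc pwdq kpfw dsb
Hunk 5: at line 5 remove [kagj,wbs] add [zpkyn,pzw,dauni] -> 12 lines: hjsy mowsg qnztd jcynx znwd zpkyn pzw dauni uvc pwdq kpfw dsb
Final line 8: dauni

Answer: dauni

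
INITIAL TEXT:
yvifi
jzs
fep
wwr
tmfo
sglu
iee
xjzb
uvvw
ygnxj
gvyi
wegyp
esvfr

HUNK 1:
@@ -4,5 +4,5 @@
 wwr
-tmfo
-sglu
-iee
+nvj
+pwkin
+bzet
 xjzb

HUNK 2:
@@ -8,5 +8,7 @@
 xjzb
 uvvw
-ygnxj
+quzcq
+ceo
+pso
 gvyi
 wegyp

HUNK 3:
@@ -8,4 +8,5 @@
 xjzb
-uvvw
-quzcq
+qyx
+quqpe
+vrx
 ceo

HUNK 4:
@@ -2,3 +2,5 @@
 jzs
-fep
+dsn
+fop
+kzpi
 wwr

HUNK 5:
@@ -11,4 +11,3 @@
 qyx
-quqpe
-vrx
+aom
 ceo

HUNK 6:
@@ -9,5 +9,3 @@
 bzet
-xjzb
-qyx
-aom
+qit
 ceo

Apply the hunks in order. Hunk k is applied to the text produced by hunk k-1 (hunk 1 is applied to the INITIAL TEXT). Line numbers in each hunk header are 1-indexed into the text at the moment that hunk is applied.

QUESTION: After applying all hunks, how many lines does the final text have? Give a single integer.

Answer: 15

Derivation:
Hunk 1: at line 4 remove [tmfo,sglu,iee] add [nvj,pwkin,bzet] -> 13 lines: yvifi jzs fep wwr nvj pwkin bzet xjzb uvvw ygnxj gvyi wegyp esvfr
Hunk 2: at line 8 remove [ygnxj] add [quzcq,ceo,pso] -> 15 lines: yvifi jzs fep wwr nvj pwkin bzet xjzb uvvw quzcq ceo pso gvyi wegyp esvfr
Hunk 3: at line 8 remove [uvvw,quzcq] add [qyx,quqpe,vrx] -> 16 lines: yvifi jzs fep wwr nvj pwkin bzet xjzb qyx quqpe vrx ceo pso gvyi wegyp esvfr
Hunk 4: at line 2 remove [fep] add [dsn,fop,kzpi] -> 18 lines: yvifi jzs dsn fop kzpi wwr nvj pwkin bzet xjzb qyx quqpe vrx ceo pso gvyi wegyp esvfr
Hunk 5: at line 11 remove [quqpe,vrx] add [aom] -> 17 lines: yvifi jzs dsn fop kzpi wwr nvj pwkin bzet xjzb qyx aom ceo pso gvyi wegyp esvfr
Hunk 6: at line 9 remove [xjzb,qyx,aom] add [qit] -> 15 lines: yvifi jzs dsn fop kzpi wwr nvj pwkin bzet qit ceo pso gvyi wegyp esvfr
Final line count: 15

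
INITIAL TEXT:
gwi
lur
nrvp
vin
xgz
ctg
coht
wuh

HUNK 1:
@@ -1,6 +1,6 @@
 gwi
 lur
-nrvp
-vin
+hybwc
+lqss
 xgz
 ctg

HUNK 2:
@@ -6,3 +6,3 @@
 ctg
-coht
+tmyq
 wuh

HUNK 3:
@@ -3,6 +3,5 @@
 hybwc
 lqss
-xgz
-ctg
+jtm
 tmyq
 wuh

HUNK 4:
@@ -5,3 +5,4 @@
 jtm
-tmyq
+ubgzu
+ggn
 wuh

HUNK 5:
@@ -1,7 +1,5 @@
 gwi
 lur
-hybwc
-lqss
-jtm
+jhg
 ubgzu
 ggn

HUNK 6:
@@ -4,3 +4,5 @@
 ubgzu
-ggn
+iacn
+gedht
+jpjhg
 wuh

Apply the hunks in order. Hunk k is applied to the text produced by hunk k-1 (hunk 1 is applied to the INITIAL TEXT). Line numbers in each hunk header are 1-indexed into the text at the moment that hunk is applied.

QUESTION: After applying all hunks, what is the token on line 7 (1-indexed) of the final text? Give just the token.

Answer: jpjhg

Derivation:
Hunk 1: at line 1 remove [nrvp,vin] add [hybwc,lqss] -> 8 lines: gwi lur hybwc lqss xgz ctg coht wuh
Hunk 2: at line 6 remove [coht] add [tmyq] -> 8 lines: gwi lur hybwc lqss xgz ctg tmyq wuh
Hunk 3: at line 3 remove [xgz,ctg] add [jtm] -> 7 lines: gwi lur hybwc lqss jtm tmyq wuh
Hunk 4: at line 5 remove [tmyq] add [ubgzu,ggn] -> 8 lines: gwi lur hybwc lqss jtm ubgzu ggn wuh
Hunk 5: at line 1 remove [hybwc,lqss,jtm] add [jhg] -> 6 lines: gwi lur jhg ubgzu ggn wuh
Hunk 6: at line 4 remove [ggn] add [iacn,gedht,jpjhg] -> 8 lines: gwi lur jhg ubgzu iacn gedht jpjhg wuh
Final line 7: jpjhg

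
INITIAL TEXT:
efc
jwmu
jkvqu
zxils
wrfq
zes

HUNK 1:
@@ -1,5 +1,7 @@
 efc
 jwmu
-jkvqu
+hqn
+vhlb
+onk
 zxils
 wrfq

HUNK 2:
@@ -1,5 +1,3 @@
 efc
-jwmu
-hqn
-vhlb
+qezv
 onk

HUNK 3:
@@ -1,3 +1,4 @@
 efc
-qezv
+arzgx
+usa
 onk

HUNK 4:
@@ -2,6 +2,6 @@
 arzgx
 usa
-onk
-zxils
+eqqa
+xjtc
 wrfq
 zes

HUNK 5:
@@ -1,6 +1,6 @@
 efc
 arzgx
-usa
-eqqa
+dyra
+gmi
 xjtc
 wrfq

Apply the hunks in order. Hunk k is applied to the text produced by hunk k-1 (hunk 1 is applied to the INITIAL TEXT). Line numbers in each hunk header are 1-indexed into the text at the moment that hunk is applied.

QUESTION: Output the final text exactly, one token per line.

Answer: efc
arzgx
dyra
gmi
xjtc
wrfq
zes

Derivation:
Hunk 1: at line 1 remove [jkvqu] add [hqn,vhlb,onk] -> 8 lines: efc jwmu hqn vhlb onk zxils wrfq zes
Hunk 2: at line 1 remove [jwmu,hqn,vhlb] add [qezv] -> 6 lines: efc qezv onk zxils wrfq zes
Hunk 3: at line 1 remove [qezv] add [arzgx,usa] -> 7 lines: efc arzgx usa onk zxils wrfq zes
Hunk 4: at line 2 remove [onk,zxils] add [eqqa,xjtc] -> 7 lines: efc arzgx usa eqqa xjtc wrfq zes
Hunk 5: at line 1 remove [usa,eqqa] add [dyra,gmi] -> 7 lines: efc arzgx dyra gmi xjtc wrfq zes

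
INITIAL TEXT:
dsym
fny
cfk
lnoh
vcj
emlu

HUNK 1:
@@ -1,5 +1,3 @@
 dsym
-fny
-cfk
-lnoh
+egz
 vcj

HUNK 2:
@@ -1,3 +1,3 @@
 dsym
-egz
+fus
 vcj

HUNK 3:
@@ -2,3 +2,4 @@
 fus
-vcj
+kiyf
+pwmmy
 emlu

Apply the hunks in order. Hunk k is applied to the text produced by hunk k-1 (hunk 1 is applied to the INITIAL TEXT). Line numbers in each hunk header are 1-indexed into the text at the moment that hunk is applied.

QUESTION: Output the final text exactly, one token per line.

Hunk 1: at line 1 remove [fny,cfk,lnoh] add [egz] -> 4 lines: dsym egz vcj emlu
Hunk 2: at line 1 remove [egz] add [fus] -> 4 lines: dsym fus vcj emlu
Hunk 3: at line 2 remove [vcj] add [kiyf,pwmmy] -> 5 lines: dsym fus kiyf pwmmy emlu

Answer: dsym
fus
kiyf
pwmmy
emlu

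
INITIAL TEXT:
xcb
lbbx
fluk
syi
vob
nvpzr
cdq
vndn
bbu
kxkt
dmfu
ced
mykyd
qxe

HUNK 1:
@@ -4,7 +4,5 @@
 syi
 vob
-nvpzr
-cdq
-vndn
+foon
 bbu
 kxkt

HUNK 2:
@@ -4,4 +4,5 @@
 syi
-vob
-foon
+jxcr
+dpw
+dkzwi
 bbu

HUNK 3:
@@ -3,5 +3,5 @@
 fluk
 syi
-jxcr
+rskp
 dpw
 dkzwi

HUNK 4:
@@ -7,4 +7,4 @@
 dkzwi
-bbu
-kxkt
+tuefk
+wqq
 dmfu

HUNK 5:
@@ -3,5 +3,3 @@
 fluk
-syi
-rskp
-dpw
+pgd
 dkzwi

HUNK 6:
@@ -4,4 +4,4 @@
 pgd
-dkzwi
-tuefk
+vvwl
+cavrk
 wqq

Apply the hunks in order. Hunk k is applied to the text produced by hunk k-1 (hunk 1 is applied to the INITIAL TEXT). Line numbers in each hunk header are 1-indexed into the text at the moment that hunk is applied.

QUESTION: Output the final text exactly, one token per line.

Hunk 1: at line 4 remove [nvpzr,cdq,vndn] add [foon] -> 12 lines: xcb lbbx fluk syi vob foon bbu kxkt dmfu ced mykyd qxe
Hunk 2: at line 4 remove [vob,foon] add [jxcr,dpw,dkzwi] -> 13 lines: xcb lbbx fluk syi jxcr dpw dkzwi bbu kxkt dmfu ced mykyd qxe
Hunk 3: at line 3 remove [jxcr] add [rskp] -> 13 lines: xcb lbbx fluk syi rskp dpw dkzwi bbu kxkt dmfu ced mykyd qxe
Hunk 4: at line 7 remove [bbu,kxkt] add [tuefk,wqq] -> 13 lines: xcb lbbx fluk syi rskp dpw dkzwi tuefk wqq dmfu ced mykyd qxe
Hunk 5: at line 3 remove [syi,rskp,dpw] add [pgd] -> 11 lines: xcb lbbx fluk pgd dkzwi tuefk wqq dmfu ced mykyd qxe
Hunk 6: at line 4 remove [dkzwi,tuefk] add [vvwl,cavrk] -> 11 lines: xcb lbbx fluk pgd vvwl cavrk wqq dmfu ced mykyd qxe

Answer: xcb
lbbx
fluk
pgd
vvwl
cavrk
wqq
dmfu
ced
mykyd
qxe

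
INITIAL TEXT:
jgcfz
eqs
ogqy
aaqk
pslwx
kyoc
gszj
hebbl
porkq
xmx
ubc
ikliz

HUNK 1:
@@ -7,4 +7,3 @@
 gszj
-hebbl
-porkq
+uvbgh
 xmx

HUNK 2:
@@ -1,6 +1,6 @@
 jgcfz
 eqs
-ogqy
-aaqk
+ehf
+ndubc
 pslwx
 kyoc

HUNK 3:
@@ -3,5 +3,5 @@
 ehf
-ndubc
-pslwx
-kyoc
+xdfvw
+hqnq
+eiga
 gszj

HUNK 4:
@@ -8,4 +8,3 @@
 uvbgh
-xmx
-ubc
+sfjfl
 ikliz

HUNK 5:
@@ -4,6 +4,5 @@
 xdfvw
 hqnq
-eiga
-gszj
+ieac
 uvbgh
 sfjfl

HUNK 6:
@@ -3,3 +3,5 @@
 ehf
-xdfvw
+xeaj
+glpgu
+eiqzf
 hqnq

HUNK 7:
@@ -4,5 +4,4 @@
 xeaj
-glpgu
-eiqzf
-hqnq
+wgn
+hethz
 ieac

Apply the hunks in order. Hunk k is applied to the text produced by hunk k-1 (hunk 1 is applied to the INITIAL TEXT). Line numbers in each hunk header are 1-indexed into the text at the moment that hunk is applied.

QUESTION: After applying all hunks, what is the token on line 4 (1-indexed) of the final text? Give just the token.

Answer: xeaj

Derivation:
Hunk 1: at line 7 remove [hebbl,porkq] add [uvbgh] -> 11 lines: jgcfz eqs ogqy aaqk pslwx kyoc gszj uvbgh xmx ubc ikliz
Hunk 2: at line 1 remove [ogqy,aaqk] add [ehf,ndubc] -> 11 lines: jgcfz eqs ehf ndubc pslwx kyoc gszj uvbgh xmx ubc ikliz
Hunk 3: at line 3 remove [ndubc,pslwx,kyoc] add [xdfvw,hqnq,eiga] -> 11 lines: jgcfz eqs ehf xdfvw hqnq eiga gszj uvbgh xmx ubc ikliz
Hunk 4: at line 8 remove [xmx,ubc] add [sfjfl] -> 10 lines: jgcfz eqs ehf xdfvw hqnq eiga gszj uvbgh sfjfl ikliz
Hunk 5: at line 4 remove [eiga,gszj] add [ieac] -> 9 lines: jgcfz eqs ehf xdfvw hqnq ieac uvbgh sfjfl ikliz
Hunk 6: at line 3 remove [xdfvw] add [xeaj,glpgu,eiqzf] -> 11 lines: jgcfz eqs ehf xeaj glpgu eiqzf hqnq ieac uvbgh sfjfl ikliz
Hunk 7: at line 4 remove [glpgu,eiqzf,hqnq] add [wgn,hethz] -> 10 lines: jgcfz eqs ehf xeaj wgn hethz ieac uvbgh sfjfl ikliz
Final line 4: xeaj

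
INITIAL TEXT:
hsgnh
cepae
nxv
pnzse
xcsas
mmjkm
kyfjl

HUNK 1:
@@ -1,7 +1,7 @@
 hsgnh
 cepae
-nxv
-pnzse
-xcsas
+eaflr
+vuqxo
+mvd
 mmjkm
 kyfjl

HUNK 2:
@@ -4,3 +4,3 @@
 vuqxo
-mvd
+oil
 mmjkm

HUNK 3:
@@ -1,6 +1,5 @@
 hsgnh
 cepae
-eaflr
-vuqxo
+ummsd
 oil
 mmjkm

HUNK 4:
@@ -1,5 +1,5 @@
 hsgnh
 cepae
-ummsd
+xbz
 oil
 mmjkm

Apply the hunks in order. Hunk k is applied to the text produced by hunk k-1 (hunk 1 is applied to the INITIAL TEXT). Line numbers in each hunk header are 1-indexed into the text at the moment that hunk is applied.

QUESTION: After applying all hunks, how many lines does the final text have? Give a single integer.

Answer: 6

Derivation:
Hunk 1: at line 1 remove [nxv,pnzse,xcsas] add [eaflr,vuqxo,mvd] -> 7 lines: hsgnh cepae eaflr vuqxo mvd mmjkm kyfjl
Hunk 2: at line 4 remove [mvd] add [oil] -> 7 lines: hsgnh cepae eaflr vuqxo oil mmjkm kyfjl
Hunk 3: at line 1 remove [eaflr,vuqxo] add [ummsd] -> 6 lines: hsgnh cepae ummsd oil mmjkm kyfjl
Hunk 4: at line 1 remove [ummsd] add [xbz] -> 6 lines: hsgnh cepae xbz oil mmjkm kyfjl
Final line count: 6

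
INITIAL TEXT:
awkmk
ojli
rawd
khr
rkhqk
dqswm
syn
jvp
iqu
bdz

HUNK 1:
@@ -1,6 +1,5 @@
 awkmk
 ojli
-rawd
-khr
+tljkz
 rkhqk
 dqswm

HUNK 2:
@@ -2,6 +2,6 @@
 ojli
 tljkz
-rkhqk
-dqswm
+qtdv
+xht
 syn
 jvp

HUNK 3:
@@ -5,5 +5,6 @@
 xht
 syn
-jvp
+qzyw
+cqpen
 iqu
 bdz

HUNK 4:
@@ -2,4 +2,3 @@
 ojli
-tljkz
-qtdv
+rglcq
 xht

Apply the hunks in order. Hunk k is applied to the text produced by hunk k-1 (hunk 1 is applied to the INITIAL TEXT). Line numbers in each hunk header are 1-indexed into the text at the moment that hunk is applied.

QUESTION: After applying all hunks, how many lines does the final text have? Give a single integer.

Hunk 1: at line 1 remove [rawd,khr] add [tljkz] -> 9 lines: awkmk ojli tljkz rkhqk dqswm syn jvp iqu bdz
Hunk 2: at line 2 remove [rkhqk,dqswm] add [qtdv,xht] -> 9 lines: awkmk ojli tljkz qtdv xht syn jvp iqu bdz
Hunk 3: at line 5 remove [jvp] add [qzyw,cqpen] -> 10 lines: awkmk ojli tljkz qtdv xht syn qzyw cqpen iqu bdz
Hunk 4: at line 2 remove [tljkz,qtdv] add [rglcq] -> 9 lines: awkmk ojli rglcq xht syn qzyw cqpen iqu bdz
Final line count: 9

Answer: 9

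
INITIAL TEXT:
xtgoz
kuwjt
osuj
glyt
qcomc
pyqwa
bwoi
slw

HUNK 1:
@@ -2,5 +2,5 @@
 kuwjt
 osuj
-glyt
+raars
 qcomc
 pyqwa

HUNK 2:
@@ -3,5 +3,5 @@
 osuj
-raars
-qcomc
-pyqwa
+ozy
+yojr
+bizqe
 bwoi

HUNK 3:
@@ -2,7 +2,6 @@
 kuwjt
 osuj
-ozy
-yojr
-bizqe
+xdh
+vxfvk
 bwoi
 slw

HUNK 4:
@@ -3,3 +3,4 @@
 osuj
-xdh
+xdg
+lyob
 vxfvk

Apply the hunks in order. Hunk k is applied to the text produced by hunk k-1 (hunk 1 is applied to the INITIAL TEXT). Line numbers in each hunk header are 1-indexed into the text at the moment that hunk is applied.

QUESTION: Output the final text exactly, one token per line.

Answer: xtgoz
kuwjt
osuj
xdg
lyob
vxfvk
bwoi
slw

Derivation:
Hunk 1: at line 2 remove [glyt] add [raars] -> 8 lines: xtgoz kuwjt osuj raars qcomc pyqwa bwoi slw
Hunk 2: at line 3 remove [raars,qcomc,pyqwa] add [ozy,yojr,bizqe] -> 8 lines: xtgoz kuwjt osuj ozy yojr bizqe bwoi slw
Hunk 3: at line 2 remove [ozy,yojr,bizqe] add [xdh,vxfvk] -> 7 lines: xtgoz kuwjt osuj xdh vxfvk bwoi slw
Hunk 4: at line 3 remove [xdh] add [xdg,lyob] -> 8 lines: xtgoz kuwjt osuj xdg lyob vxfvk bwoi slw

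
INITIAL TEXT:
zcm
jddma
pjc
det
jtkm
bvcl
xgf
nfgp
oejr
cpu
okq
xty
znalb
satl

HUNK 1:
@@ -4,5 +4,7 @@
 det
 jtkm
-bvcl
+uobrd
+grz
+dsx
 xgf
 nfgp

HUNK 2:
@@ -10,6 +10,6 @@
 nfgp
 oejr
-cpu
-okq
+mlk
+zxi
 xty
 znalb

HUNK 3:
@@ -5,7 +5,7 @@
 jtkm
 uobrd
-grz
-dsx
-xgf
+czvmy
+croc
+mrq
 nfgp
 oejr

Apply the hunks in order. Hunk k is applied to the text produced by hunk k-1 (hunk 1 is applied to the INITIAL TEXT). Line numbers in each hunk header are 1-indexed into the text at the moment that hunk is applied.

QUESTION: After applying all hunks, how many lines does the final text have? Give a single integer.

Answer: 16

Derivation:
Hunk 1: at line 4 remove [bvcl] add [uobrd,grz,dsx] -> 16 lines: zcm jddma pjc det jtkm uobrd grz dsx xgf nfgp oejr cpu okq xty znalb satl
Hunk 2: at line 10 remove [cpu,okq] add [mlk,zxi] -> 16 lines: zcm jddma pjc det jtkm uobrd grz dsx xgf nfgp oejr mlk zxi xty znalb satl
Hunk 3: at line 5 remove [grz,dsx,xgf] add [czvmy,croc,mrq] -> 16 lines: zcm jddma pjc det jtkm uobrd czvmy croc mrq nfgp oejr mlk zxi xty znalb satl
Final line count: 16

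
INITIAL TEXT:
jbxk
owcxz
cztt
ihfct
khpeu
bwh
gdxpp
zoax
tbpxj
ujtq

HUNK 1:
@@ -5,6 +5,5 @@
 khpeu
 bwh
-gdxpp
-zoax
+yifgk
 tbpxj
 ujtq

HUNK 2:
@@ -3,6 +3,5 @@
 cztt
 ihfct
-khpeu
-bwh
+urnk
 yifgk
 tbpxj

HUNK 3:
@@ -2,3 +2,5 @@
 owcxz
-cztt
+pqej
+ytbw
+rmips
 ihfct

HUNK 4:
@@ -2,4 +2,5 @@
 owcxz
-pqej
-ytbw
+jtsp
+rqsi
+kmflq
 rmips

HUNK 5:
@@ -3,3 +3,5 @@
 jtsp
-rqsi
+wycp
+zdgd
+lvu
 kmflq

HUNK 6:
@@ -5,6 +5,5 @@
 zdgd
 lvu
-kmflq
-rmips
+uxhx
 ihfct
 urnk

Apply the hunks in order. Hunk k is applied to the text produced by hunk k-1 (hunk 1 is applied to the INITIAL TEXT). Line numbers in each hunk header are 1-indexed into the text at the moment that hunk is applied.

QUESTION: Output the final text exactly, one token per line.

Hunk 1: at line 5 remove [gdxpp,zoax] add [yifgk] -> 9 lines: jbxk owcxz cztt ihfct khpeu bwh yifgk tbpxj ujtq
Hunk 2: at line 3 remove [khpeu,bwh] add [urnk] -> 8 lines: jbxk owcxz cztt ihfct urnk yifgk tbpxj ujtq
Hunk 3: at line 2 remove [cztt] add [pqej,ytbw,rmips] -> 10 lines: jbxk owcxz pqej ytbw rmips ihfct urnk yifgk tbpxj ujtq
Hunk 4: at line 2 remove [pqej,ytbw] add [jtsp,rqsi,kmflq] -> 11 lines: jbxk owcxz jtsp rqsi kmflq rmips ihfct urnk yifgk tbpxj ujtq
Hunk 5: at line 3 remove [rqsi] add [wycp,zdgd,lvu] -> 13 lines: jbxk owcxz jtsp wycp zdgd lvu kmflq rmips ihfct urnk yifgk tbpxj ujtq
Hunk 6: at line 5 remove [kmflq,rmips] add [uxhx] -> 12 lines: jbxk owcxz jtsp wycp zdgd lvu uxhx ihfct urnk yifgk tbpxj ujtq

Answer: jbxk
owcxz
jtsp
wycp
zdgd
lvu
uxhx
ihfct
urnk
yifgk
tbpxj
ujtq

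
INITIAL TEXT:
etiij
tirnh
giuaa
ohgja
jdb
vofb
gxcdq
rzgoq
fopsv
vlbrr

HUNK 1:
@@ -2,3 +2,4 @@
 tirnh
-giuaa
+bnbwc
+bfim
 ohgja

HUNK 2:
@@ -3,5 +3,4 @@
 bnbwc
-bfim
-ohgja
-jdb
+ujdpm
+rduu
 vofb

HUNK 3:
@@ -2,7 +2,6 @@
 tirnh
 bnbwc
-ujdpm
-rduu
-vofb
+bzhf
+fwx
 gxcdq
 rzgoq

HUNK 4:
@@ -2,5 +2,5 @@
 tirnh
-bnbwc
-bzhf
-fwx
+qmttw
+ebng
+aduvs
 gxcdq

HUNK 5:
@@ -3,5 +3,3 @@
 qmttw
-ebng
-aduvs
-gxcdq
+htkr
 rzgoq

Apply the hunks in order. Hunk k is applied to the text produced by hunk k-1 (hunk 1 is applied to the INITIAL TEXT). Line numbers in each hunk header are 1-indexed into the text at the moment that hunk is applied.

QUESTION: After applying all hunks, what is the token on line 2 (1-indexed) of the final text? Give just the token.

Hunk 1: at line 2 remove [giuaa] add [bnbwc,bfim] -> 11 lines: etiij tirnh bnbwc bfim ohgja jdb vofb gxcdq rzgoq fopsv vlbrr
Hunk 2: at line 3 remove [bfim,ohgja,jdb] add [ujdpm,rduu] -> 10 lines: etiij tirnh bnbwc ujdpm rduu vofb gxcdq rzgoq fopsv vlbrr
Hunk 3: at line 2 remove [ujdpm,rduu,vofb] add [bzhf,fwx] -> 9 lines: etiij tirnh bnbwc bzhf fwx gxcdq rzgoq fopsv vlbrr
Hunk 4: at line 2 remove [bnbwc,bzhf,fwx] add [qmttw,ebng,aduvs] -> 9 lines: etiij tirnh qmttw ebng aduvs gxcdq rzgoq fopsv vlbrr
Hunk 5: at line 3 remove [ebng,aduvs,gxcdq] add [htkr] -> 7 lines: etiij tirnh qmttw htkr rzgoq fopsv vlbrr
Final line 2: tirnh

Answer: tirnh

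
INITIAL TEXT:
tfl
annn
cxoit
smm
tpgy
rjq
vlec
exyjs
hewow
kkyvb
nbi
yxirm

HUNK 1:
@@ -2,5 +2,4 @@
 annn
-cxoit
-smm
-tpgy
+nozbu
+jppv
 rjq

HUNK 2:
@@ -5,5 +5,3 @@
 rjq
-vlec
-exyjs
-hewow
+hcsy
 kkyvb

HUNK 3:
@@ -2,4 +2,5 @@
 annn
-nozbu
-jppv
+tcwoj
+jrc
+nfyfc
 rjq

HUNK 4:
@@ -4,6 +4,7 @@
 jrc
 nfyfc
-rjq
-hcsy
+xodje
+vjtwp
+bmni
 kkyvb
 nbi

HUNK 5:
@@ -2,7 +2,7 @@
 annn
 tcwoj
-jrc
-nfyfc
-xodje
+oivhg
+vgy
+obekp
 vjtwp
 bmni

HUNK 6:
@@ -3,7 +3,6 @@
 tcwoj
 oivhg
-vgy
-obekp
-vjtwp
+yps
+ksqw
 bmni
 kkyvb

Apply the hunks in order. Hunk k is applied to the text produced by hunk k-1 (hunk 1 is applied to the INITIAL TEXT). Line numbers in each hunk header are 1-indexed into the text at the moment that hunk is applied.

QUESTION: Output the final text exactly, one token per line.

Answer: tfl
annn
tcwoj
oivhg
yps
ksqw
bmni
kkyvb
nbi
yxirm

Derivation:
Hunk 1: at line 2 remove [cxoit,smm,tpgy] add [nozbu,jppv] -> 11 lines: tfl annn nozbu jppv rjq vlec exyjs hewow kkyvb nbi yxirm
Hunk 2: at line 5 remove [vlec,exyjs,hewow] add [hcsy] -> 9 lines: tfl annn nozbu jppv rjq hcsy kkyvb nbi yxirm
Hunk 3: at line 2 remove [nozbu,jppv] add [tcwoj,jrc,nfyfc] -> 10 lines: tfl annn tcwoj jrc nfyfc rjq hcsy kkyvb nbi yxirm
Hunk 4: at line 4 remove [rjq,hcsy] add [xodje,vjtwp,bmni] -> 11 lines: tfl annn tcwoj jrc nfyfc xodje vjtwp bmni kkyvb nbi yxirm
Hunk 5: at line 2 remove [jrc,nfyfc,xodje] add [oivhg,vgy,obekp] -> 11 lines: tfl annn tcwoj oivhg vgy obekp vjtwp bmni kkyvb nbi yxirm
Hunk 6: at line 3 remove [vgy,obekp,vjtwp] add [yps,ksqw] -> 10 lines: tfl annn tcwoj oivhg yps ksqw bmni kkyvb nbi yxirm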